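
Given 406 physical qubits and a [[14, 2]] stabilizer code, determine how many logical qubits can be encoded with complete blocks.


Each code block uses 14 physical qubits for 2 logical qubit(s).
Number of complete blocks = floor(406 / 14) = 29
Logical qubits = 29 * 2
= 58

58


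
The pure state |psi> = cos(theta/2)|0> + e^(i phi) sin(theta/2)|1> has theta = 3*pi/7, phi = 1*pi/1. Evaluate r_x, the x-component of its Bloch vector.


theta = 1.3464, phi = 3.1416
r_x = sin(theta)*cos(phi) = 0.9749 * -1.0000
r_x = -0.9749

-0.9749


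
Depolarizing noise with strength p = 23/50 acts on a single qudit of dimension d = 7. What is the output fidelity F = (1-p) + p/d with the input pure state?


F = (1-p) + p/d
= (1 - 0.4600) + 0.4600/7
= 0.5400 + 0.0657
= 0.6057

0.6057


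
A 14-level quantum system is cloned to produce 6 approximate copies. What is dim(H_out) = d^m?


Output space = H^(tensor 6) where dim(H) = 14
dim = 14^6
= 196 (after 2 factors)
= 2744 (after 3 factors)
= 38416 (after 4 factors)
= 537824 (after 5 factors)
= 7529536 (after 6 factors)
= 7529536

7529536


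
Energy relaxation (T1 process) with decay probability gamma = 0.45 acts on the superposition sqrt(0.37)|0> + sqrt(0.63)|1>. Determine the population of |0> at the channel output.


For amplitude damping with parameter gamma on state sqrt(a)|0> + sqrt(b)|1>:
alpha^2 = 0.37, beta^2 = 0.63
P(|0>) = alpha^2 + gamma * beta^2
= 0.37 + 0.45 * 0.63
= 0.37 + 0.2835
= 0.6535

0.6535


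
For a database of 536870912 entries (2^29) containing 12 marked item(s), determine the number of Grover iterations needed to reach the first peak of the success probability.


After j Grover iterations the success probability is P(j) = sin^2((2j+1)*theta), where sin(theta) = sqrt(k/N).
N = 2^29 = 536870912, k = 12
sin(theta) = sqrt(k/N) = 0.0001495049892
theta = arcsin(sqrt(k/N)) = 0.0001495049897 rad
P(j) reaches its first maximum when (2j+1)*theta is as close as possible to pi/2, i.e. j = round(pi/(4*theta) - 1/2).
pi/(4*theta) - 1/2 = 5252.8241
(For comparison, the common estimate pi/4 * sqrt(N/k) = 5253.3241; the exact maximiser is used here.)
Optimal iterations = 5253

5253


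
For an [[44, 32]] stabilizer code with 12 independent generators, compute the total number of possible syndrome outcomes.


Each stabilizer generator gives a binary (+1 or -1) measurement outcome.
With 12 independent generators:
Total syndromes = 2^12
= 4096

4096


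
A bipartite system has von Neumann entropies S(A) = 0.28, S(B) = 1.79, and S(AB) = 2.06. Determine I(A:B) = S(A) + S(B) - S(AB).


I(A:B) = S(A) + S(B) - S(AB)
= 0.28 + 1.79 - 2.06
= 0.0100

0.0100


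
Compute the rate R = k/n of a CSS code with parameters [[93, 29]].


Code rate R = k/n
= 29/93
= 0.3118

0.3118


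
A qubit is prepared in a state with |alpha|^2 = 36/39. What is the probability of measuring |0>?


|alpha|^2 = 36/39 = 0.9231
|beta|^2 = 1 - 36/39 = 3/39 = 0.0769
P(|0>) = |alpha|^2 = 0.9231

0.9231


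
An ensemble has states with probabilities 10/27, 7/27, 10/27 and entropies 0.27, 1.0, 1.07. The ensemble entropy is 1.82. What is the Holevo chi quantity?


chi = S(rho) - sum_i p_i * S(rho_i)
Weighted entropy = 10/27 * 0.27 + 7/27 * 1.0 + 10/27 * 1.07
= 0.7556
chi = 1.82 - 0.7556
= 1.0644

1.0644


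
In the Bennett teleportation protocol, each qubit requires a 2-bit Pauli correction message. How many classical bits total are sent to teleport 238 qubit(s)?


Quantum teleportation requires 2 classical bits per qubit teleported.
238 qubit(s) -> 2 * 238 = 476 classical bits

476


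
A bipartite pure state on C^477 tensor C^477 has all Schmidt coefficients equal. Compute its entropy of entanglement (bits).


For a maximally entangled state in d x d:
S = log2(d) = log2(477)
= 8.8978

8.8978


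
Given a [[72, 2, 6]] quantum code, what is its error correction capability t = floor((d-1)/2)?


Code parameters: [[72, 2, 6]], distance d = 6.
Number of correctable errors = floor((d-1)/2)
= floor((6 - 1)/2)
= floor(5/2)
= 2

2


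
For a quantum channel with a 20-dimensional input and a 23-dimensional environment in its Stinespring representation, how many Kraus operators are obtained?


Tracing out the environment in an orthonormal basis {|i>_E} gives Kraus operators K_i = <i|_E U |0>_E.
Number of Kraus operators = dim(H_env) = d_env
= 23

23


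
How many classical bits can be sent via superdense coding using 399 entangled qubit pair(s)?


Superdense coding allows 2 classical bits per shared entangled pair.
399 pair(s) -> 2 * 399 = 798 classical bits

798


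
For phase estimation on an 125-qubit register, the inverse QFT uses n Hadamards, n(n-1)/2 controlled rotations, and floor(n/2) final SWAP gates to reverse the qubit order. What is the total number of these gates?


Hadamard gates: 125
Controlled rotations: n*(n-1)/2 = 125*124/2 = 7750
SWAP gates: floor(n/2) = floor(125/2) = 62
Total = 125 + 7750 + 62
= 7937

7937


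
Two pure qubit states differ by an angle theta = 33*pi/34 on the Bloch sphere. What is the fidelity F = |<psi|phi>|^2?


For states separated by angle theta on Bloch sphere:
F = cos^2(theta/2)
theta = 33*pi/34 = 3.0492
theta/2 = 1.5246
cos(theta/2) = 0.0462
F = 0.0021

0.0021


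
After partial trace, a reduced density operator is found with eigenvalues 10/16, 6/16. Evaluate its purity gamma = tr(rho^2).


tr(rho^2) = sum of eigenvalues squared
= (10/16)^2 + (6/16)^2
= (100 + 36) / 256
= 136/256
= 0.5312

0.5312


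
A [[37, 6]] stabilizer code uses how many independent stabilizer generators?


For an [[n,k]] stabilizer code:
Number of stabilizer generators = n - k
= 37 - 6
= 31

31


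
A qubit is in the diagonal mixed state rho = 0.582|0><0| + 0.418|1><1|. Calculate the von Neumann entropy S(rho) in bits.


S = -p*log2(p) - (1-p)*log2(1-p)
p = 0.5820, 1-p = 0.4180
= -0.5820 * log2(0.5820) - 0.4180 * log2(0.4180)
= -(-0.4545) - (-0.5260)
= 0.9805

0.9805


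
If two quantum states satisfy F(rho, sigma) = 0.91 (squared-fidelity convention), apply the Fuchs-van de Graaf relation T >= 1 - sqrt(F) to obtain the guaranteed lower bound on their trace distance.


Fuchs-van de Graaf (squared-fidelity convention): 1 - sqrt(F) <= T <= sqrt(1 - F).
Lower bound: T >= 1 - sqrt(F)
sqrt(F) = sqrt(0.91) = 0.9539
T >= 1 - 0.9539
T >= 0.0461

0.0461


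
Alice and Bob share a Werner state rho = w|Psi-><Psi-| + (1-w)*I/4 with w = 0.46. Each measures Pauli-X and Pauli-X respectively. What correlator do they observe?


|Psi-> = (|01> - |10>)/sqrt(2)
For the pure Bell state, <X_A X_B> = -1 (Bell-state Pauli correlator).
The maximally-mixed part I/4 has tr(I/4 * P tensor P) = 0 for any traceless Pauli P.
So <X_A X_B>_rho = w * (-1) + (1 - w) * 0
= 0.46 * (-1)
= -0.4600

-0.4600


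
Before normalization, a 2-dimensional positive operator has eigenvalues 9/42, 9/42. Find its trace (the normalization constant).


tr(M) = sum of eigenvalues
= 9/42 + 9/42
= 18/42
= 0.4286

0.4286


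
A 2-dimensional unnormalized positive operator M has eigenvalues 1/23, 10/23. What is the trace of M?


tr(M) = sum of eigenvalues
= 1/23 + 10/23
= 11/23
= 0.4783

0.4783


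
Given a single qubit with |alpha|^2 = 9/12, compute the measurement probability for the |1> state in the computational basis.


|alpha|^2 = 9/12 = 0.7500
|beta|^2 = 1 - 9/12 = 3/12 = 0.2500
P(|1>) = |beta|^2 = 0.2500

0.2500


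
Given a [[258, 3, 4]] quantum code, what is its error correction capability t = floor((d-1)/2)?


Code parameters: [[258, 3, 4]], distance d = 4.
Number of correctable errors = floor((d-1)/2)
= floor((4 - 1)/2)
= floor(3/2)
= 1

1


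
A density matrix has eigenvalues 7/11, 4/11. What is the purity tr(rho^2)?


tr(rho^2) = sum of eigenvalues squared
= (7/11)^2 + (4/11)^2
= (49 + 16) / 121
= 65/121
= 0.5372

0.5372


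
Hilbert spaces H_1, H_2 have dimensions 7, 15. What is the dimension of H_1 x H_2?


dim(H_1 x H_2) = 7 * 15
= 105

105


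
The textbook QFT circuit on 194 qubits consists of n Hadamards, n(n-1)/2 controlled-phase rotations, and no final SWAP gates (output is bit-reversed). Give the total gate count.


Hadamard gates: 194
Controlled rotations: n*(n-1)/2 = 194*193/2 = 18721
SWAP gates: 0 (omitted)
Total = 194 + 18721
= 18915

18915


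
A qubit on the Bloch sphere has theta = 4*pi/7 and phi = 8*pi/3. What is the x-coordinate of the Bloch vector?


theta = 1.7952, phi = 8.3776
r_x = sin(theta)*cos(phi) = 0.9749 * -0.5000
r_x = -0.4875

-0.4875


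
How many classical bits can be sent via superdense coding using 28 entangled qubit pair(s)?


Superdense coding allows 2 classical bits per shared entangled pair.
28 pair(s) -> 2 * 28 = 56 classical bits

56


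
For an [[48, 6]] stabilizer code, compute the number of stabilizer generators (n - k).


For an [[n,k]] stabilizer code:
Number of stabilizer generators = n - k
= 48 - 6
= 42

42


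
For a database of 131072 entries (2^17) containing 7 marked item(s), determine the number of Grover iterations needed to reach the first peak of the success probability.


After j Grover iterations the success probability is P(j) = sin^2((2j+1)*theta), where sin(theta) = sqrt(k/N).
N = 2^17 = 131072, k = 7
sin(theta) = sqrt(k/N) = 0.007307924584
theta = arcsin(sqrt(k/N)) = 0.007307989633 rad
P(j) reaches its first maximum when (2j+1)*theta is as close as possible to pi/2, i.e. j = round(pi/(4*theta) - 1/2).
pi/(4*theta) - 1/2 = 106.9712
(For comparison, the common estimate pi/4 * sqrt(N/k) = 107.4721; the exact maximiser is used here.)
Optimal iterations = 107

107


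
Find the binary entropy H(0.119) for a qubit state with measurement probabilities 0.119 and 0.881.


S = -p*log2(p) - (1-p)*log2(1-p)
p = 0.1190, 1-p = 0.8810
= -0.1190 * log2(0.1190) - 0.8810 * log2(0.8810)
= -(-0.3654) - (-0.1610)
= 0.5265

0.5265


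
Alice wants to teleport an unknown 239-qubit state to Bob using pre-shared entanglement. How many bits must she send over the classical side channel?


Quantum teleportation requires 2 classical bits per qubit teleported.
239 qubit(s) -> 2 * 239 = 478 classical bits

478


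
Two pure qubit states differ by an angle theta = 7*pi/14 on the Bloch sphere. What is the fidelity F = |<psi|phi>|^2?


For states separated by angle theta on Bloch sphere:
F = cos^2(theta/2)
theta = 7*pi/14 = 1.5708
theta/2 = 0.7854
cos(theta/2) = 0.7071
F = 0.5000

0.5000


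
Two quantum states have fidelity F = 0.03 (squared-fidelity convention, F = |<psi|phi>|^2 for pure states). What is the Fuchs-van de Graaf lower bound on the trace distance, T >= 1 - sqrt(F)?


Fuchs-van de Graaf (squared-fidelity convention): 1 - sqrt(F) <= T <= sqrt(1 - F).
Lower bound: T >= 1 - sqrt(F)
sqrt(F) = sqrt(0.03) = 0.1732
T >= 1 - 0.1732
T >= 0.8268

0.8268


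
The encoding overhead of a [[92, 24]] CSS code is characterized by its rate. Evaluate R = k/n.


Code rate R = k/n
= 24/92
= 0.2609

0.2609


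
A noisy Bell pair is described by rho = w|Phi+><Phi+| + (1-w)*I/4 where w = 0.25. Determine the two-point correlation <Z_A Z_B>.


|Phi+> = (|00> + |11>)/sqrt(2)
For the pure Bell state, <Z_A Z_B> = +1 (Bell-state Pauli correlator).
The maximally-mixed part I/4 has tr(I/4 * P tensor P) = 0 for any traceless Pauli P.
So <Z_A Z_B>_rho = w * (+1) + (1 - w) * 0
= 0.25 * (+1)
= 0.2500

0.2500


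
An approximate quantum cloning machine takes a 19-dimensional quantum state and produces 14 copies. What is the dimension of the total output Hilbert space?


Output space = H^(tensor 14) where dim(H) = 19
dim = 19^14
= 361 (after 2 factors)
= 6859 (after 3 factors)
= 130321 (after 4 factors)
= 2476099 (after 5 factors)
= 47045881 (after 6 factors)
= 893871739 (after 7 factors)
= 16983563041 (after 8 factors)
= 322687697779 (after 9 factors)
= 6131066257801 (after 10 factors)
= 116490258898219 (after 11 factors)
= 2213314919066161 (after 12 factors)
= 42052983462257059 (after 13 factors)
= 799006685782884121 (after 14 factors)
= 799006685782884121

799006685782884121


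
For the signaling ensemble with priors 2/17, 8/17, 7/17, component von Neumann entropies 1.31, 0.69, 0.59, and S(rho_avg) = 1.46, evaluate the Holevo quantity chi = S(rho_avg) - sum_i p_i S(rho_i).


chi = S(rho) - sum_i p_i * S(rho_i)
Weighted entropy = 2/17 * 1.31 + 8/17 * 0.69 + 7/17 * 0.59
= 0.7218
chi = 1.46 - 0.7218
= 0.7382

0.7382


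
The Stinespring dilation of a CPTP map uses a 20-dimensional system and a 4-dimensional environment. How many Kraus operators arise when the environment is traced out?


Tracing out the environment in an orthonormal basis {|i>_E} gives Kraus operators K_i = <i|_E U |0>_E.
Number of Kraus operators = dim(H_env) = d_env
= 4

4


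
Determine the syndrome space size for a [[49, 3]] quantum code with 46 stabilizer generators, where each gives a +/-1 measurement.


Each stabilizer generator gives a binary (+1 or -1) measurement outcome.
With 46 independent generators:
Total syndromes = 2^46
= 70368744177664

70368744177664


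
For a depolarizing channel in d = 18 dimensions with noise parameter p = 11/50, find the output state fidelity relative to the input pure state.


F = (1-p) + p/d
= (1 - 0.2200) + 0.2200/18
= 0.7800 + 0.0122
= 0.7922

0.7922


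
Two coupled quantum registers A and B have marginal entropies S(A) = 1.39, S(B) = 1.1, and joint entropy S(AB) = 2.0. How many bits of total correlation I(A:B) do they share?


I(A:B) = S(A) + S(B) - S(AB)
= 1.39 + 1.1 - 2.0
= 0.4900

0.4900


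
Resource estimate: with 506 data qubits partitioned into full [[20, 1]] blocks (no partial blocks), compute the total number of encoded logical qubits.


Each code block uses 20 physical qubits for 1 logical qubit(s).
Number of complete blocks = floor(506 / 20) = 25
Logical qubits = 25 * 1
= 25

25


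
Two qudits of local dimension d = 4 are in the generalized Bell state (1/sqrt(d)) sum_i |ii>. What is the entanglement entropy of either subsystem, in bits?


For a maximally entangled state in d x d:
S = log2(d) = log2(4)
= 2.0000

2.0000


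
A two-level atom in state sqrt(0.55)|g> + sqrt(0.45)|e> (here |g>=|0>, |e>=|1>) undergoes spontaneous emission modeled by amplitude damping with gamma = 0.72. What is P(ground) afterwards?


For amplitude damping with parameter gamma on state sqrt(a)|0> + sqrt(b)|1>:
alpha^2 = 0.55, beta^2 = 0.45
P(|0>) = alpha^2 + gamma * beta^2
= 0.55 + 0.72 * 0.45
= 0.55 + 0.3240
= 0.8740

0.8740


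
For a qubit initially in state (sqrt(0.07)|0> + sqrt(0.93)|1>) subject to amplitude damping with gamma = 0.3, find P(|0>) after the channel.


For amplitude damping with parameter gamma on state sqrt(a)|0> + sqrt(b)|1>:
alpha^2 = 0.07, beta^2 = 0.93
P(|0>) = alpha^2 + gamma * beta^2
= 0.07 + 0.3 * 0.93
= 0.07 + 0.2790
= 0.3490

0.3490


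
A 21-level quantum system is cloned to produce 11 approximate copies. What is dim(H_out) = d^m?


Output space = H^(tensor 11) where dim(H) = 21
dim = 21^11
= 441 (after 2 factors)
= 9261 (after 3 factors)
= 194481 (after 4 factors)
= 4084101 (after 5 factors)
= 85766121 (after 6 factors)
= 1801088541 (after 7 factors)
= 37822859361 (after 8 factors)
= 794280046581 (after 9 factors)
= 16679880978201 (after 10 factors)
= 350277500542221 (after 11 factors)
= 350277500542221

350277500542221


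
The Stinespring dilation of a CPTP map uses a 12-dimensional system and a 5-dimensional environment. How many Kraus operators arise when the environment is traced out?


Tracing out the environment in an orthonormal basis {|i>_E} gives Kraus operators K_i = <i|_E U |0>_E.
Number of Kraus operators = dim(H_env) = d_env
= 5

5


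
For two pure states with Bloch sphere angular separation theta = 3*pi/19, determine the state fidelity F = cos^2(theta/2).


For states separated by angle theta on Bloch sphere:
F = cos^2(theta/2)
theta = 3*pi/19 = 0.4960
theta/2 = 0.2480
cos(theta/2) = 0.9694
F = 0.9397

0.9397


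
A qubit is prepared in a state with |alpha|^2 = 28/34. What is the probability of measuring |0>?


|alpha|^2 = 28/34 = 0.8235
|beta|^2 = 1 - 28/34 = 6/34 = 0.1765
P(|0>) = |alpha|^2 = 0.8235

0.8235


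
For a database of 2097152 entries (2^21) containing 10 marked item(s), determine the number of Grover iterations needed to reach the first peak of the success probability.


After j Grover iterations the success probability is P(j) = sin^2((2j+1)*theta), where sin(theta) = sqrt(k/N).
N = 2^21 = 2097152, k = 10
sin(theta) = sqrt(k/N) = 0.002183660134
theta = arcsin(sqrt(k/N)) = 0.00218366187 rad
P(j) reaches its first maximum when (2j+1)*theta is as close as possible to pi/2, i.e. j = round(pi/(4*theta) - 1/2).
pi/(4*theta) - 1/2 = 359.1702
(For comparison, the common estimate pi/4 * sqrt(N/k) = 359.6705; the exact maximiser is used here.)
Optimal iterations = 359

359


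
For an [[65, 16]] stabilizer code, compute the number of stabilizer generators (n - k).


For an [[n,k]] stabilizer code:
Number of stabilizer generators = n - k
= 65 - 16
= 49

49


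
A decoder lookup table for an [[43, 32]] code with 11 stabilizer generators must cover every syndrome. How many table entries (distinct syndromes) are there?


Each stabilizer generator gives a binary (+1 or -1) measurement outcome.
With 11 independent generators:
Total syndromes = 2^11
= 2048

2048


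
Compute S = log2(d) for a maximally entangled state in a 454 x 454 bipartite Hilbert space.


For a maximally entangled state in d x d:
S = log2(d) = log2(454)
= 8.8265

8.8265


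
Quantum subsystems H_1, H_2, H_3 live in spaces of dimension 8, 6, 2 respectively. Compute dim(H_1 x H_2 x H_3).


dim(H_1 x H_2 x H_3) = 8 * 6 * 2
= 48 * 2
= 96

96


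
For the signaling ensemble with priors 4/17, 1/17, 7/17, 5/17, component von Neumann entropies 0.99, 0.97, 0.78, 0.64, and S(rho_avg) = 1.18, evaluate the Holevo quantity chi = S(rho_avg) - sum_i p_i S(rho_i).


chi = S(rho) - sum_i p_i * S(rho_i)
Weighted entropy = 4/17 * 0.99 + 1/17 * 0.97 + 7/17 * 0.78 + 5/17 * 0.64
= 0.7994
chi = 1.18 - 0.7994
= 0.3806

0.3806


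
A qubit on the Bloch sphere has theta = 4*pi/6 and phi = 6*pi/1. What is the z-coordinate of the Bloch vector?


theta = 2.0944, phi = 18.8496
r_z = cos(theta) = -0.5000

-0.5000


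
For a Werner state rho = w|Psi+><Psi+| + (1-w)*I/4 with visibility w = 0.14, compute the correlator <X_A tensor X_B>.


|Psi+> = (|01> + |10>)/sqrt(2)
For the pure Bell state, <X_A X_B> = +1 (Bell-state Pauli correlator).
The maximally-mixed part I/4 has tr(I/4 * P tensor P) = 0 for any traceless Pauli P.
So <X_A X_B>_rho = w * (+1) + (1 - w) * 0
= 0.14 * (+1)
= 0.1400

0.1400


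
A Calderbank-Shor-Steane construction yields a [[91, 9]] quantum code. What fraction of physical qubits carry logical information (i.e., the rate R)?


Code rate R = k/n
= 9/91
= 0.0989

0.0989


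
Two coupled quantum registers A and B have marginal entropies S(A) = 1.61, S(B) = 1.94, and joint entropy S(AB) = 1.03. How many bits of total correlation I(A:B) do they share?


I(A:B) = S(A) + S(B) - S(AB)
= 1.61 + 1.94 - 1.03
= 2.5200

2.5200


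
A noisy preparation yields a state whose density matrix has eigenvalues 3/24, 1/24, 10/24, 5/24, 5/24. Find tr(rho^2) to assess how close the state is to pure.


tr(rho^2) = sum of eigenvalues squared
= (3/24)^2 + (1/24)^2 + (10/24)^2 + (5/24)^2 + (5/24)^2
= (9 + 1 + 100 + 25 + 25) / 576
= 160/576
= 0.2778

0.2778


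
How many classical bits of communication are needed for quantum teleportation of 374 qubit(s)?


Quantum teleportation requires 2 classical bits per qubit teleported.
374 qubit(s) -> 2 * 374 = 748 classical bits

748


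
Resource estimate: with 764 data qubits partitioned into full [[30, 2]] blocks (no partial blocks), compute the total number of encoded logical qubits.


Each code block uses 30 physical qubits for 2 logical qubit(s).
Number of complete blocks = floor(764 / 30) = 25
Logical qubits = 25 * 2
= 50

50


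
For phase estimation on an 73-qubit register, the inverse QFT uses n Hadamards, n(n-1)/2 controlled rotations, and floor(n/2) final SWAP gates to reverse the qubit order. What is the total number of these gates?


Hadamard gates: 73
Controlled rotations: n*(n-1)/2 = 73*72/2 = 2628
SWAP gates: floor(n/2) = floor(73/2) = 36
Total = 73 + 2628 + 36
= 2737

2737


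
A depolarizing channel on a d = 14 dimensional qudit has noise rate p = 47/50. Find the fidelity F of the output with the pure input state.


F = (1-p) + p/d
= (1 - 0.9400) + 0.9400/14
= 0.0600 + 0.0671
= 0.1271

0.1271


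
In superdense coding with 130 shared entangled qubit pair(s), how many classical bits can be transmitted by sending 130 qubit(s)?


Superdense coding allows 2 classical bits per shared entangled pair.
130 pair(s) -> 2 * 130 = 260 classical bits

260


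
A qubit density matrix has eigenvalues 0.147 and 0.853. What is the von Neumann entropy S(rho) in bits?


S = -p*log2(p) - (1-p)*log2(1-p)
p = 0.1470, 1-p = 0.8530
= -0.1470 * log2(0.1470) - 0.8530 * log2(0.8530)
= -(-0.4066) - (-0.1957)
= 0.6023

0.6023


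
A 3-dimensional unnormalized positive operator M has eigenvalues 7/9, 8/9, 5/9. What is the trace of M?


tr(M) = sum of eigenvalues
= 7/9 + 8/9 + 5/9
= 20/9
= 2.2222

2.2222


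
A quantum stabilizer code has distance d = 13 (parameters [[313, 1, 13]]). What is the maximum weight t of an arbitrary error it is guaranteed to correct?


Code parameters: [[313, 1, 13]], distance d = 13.
Number of correctable errors = floor((d-1)/2)
= floor((13 - 1)/2)
= floor(12/2)
= 6

6


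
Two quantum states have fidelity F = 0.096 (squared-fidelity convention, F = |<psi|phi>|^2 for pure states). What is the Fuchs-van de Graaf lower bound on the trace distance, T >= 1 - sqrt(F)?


Fuchs-van de Graaf (squared-fidelity convention): 1 - sqrt(F) <= T <= sqrt(1 - F).
Lower bound: T >= 1 - sqrt(F)
sqrt(F) = sqrt(0.096) = 0.3098
T >= 1 - 0.3098
T >= 0.6902

0.6902


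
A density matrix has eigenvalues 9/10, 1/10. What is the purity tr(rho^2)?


tr(rho^2) = sum of eigenvalues squared
= (9/10)^2 + (1/10)^2
= (81 + 1) / 100
= 82/100
= 0.8200

0.8200


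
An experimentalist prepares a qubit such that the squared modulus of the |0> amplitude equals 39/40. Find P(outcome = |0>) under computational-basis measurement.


|alpha|^2 = 39/40 = 0.9750
|beta|^2 = 1 - 39/40 = 1/40 = 0.0250
P(|0>) = |alpha|^2 = 0.9750

0.9750


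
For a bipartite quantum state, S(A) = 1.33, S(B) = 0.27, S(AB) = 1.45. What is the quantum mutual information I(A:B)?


I(A:B) = S(A) + S(B) - S(AB)
= 1.33 + 0.27 - 1.45
= 0.1500

0.1500


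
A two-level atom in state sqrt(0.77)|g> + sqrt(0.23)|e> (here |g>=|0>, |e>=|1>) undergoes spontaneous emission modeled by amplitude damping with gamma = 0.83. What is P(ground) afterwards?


For amplitude damping with parameter gamma on state sqrt(a)|0> + sqrt(b)|1>:
alpha^2 = 0.77, beta^2 = 0.23
P(|0>) = alpha^2 + gamma * beta^2
= 0.77 + 0.83 * 0.23
= 0.77 + 0.1909
= 0.9609

0.9609


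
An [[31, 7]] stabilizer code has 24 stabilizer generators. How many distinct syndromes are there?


Each stabilizer generator gives a binary (+1 or -1) measurement outcome.
With 24 independent generators:
Total syndromes = 2^24
= 16777216

16777216


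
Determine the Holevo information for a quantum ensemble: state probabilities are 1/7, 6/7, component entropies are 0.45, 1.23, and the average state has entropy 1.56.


chi = S(rho) - sum_i p_i * S(rho_i)
Weighted entropy = 1/7 * 0.45 + 6/7 * 1.23
= 1.1186
chi = 1.56 - 1.1186
= 0.4414

0.4414


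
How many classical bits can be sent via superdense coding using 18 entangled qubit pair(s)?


Superdense coding allows 2 classical bits per shared entangled pair.
18 pair(s) -> 2 * 18 = 36 classical bits

36


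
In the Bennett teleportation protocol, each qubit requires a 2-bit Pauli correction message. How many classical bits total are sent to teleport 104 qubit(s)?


Quantum teleportation requires 2 classical bits per qubit teleported.
104 qubit(s) -> 2 * 104 = 208 classical bits

208


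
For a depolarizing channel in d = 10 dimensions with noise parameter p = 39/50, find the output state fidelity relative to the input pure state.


F = (1-p) + p/d
= (1 - 0.7800) + 0.7800/10
= 0.2200 + 0.0780
= 0.2980

0.2980


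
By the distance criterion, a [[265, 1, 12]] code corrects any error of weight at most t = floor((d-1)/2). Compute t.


Code parameters: [[265, 1, 12]], distance d = 12.
Number of correctable errors = floor((d-1)/2)
= floor((12 - 1)/2)
= floor(11/2)
= 5

5


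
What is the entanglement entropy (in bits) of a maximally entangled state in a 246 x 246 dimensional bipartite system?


For a maximally entangled state in d x d:
S = log2(d) = log2(246)
= 7.9425

7.9425


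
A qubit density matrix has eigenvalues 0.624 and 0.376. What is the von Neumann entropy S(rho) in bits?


S = -p*log2(p) - (1-p)*log2(1-p)
p = 0.6240, 1-p = 0.3760
= -0.6240 * log2(0.6240) - 0.3760 * log2(0.3760)
= -(-0.4246) - (-0.5306)
= 0.9552

0.9552


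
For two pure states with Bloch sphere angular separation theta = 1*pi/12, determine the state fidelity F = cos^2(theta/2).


For states separated by angle theta on Bloch sphere:
F = cos^2(theta/2)
theta = 1*pi/12 = 0.2618
theta/2 = 0.1309
cos(theta/2) = 0.9914
F = 0.9830

0.9830


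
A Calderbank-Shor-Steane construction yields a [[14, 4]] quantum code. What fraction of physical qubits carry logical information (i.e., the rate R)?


Code rate R = k/n
= 4/14
= 0.2857

0.2857


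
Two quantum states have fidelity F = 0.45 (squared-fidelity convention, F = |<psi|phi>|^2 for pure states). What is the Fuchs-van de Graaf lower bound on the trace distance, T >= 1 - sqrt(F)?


Fuchs-van de Graaf (squared-fidelity convention): 1 - sqrt(F) <= T <= sqrt(1 - F).
Lower bound: T >= 1 - sqrt(F)
sqrt(F) = sqrt(0.45) = 0.6708
T >= 1 - 0.6708
T >= 0.3292

0.3292


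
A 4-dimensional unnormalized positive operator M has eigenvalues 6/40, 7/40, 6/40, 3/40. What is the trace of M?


tr(M) = sum of eigenvalues
= 6/40 + 7/40 + 6/40 + 3/40
= 22/40
= 0.5500

0.5500


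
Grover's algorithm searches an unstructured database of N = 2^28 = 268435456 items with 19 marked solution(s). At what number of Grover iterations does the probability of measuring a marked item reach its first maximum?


After j Grover iterations the success probability is P(j) = sin^2((2j+1)*theta), where sin(theta) = sqrt(k/N).
N = 2^28 = 268435456, k = 19
sin(theta) = sqrt(k/N) = 0.0002660460781
theta = arcsin(sqrt(k/N)) = 0.0002660460812 rad
P(j) reaches its first maximum when (2j+1)*theta is as close as possible to pi/2, i.e. j = round(pi/(4*theta) - 1/2).
pi/(4*theta) - 1/2 = 2951.6133
(For comparison, the common estimate pi/4 * sqrt(N/k) = 2952.1133; the exact maximiser is used here.)
Optimal iterations = 2952

2952


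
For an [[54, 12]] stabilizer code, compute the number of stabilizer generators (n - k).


For an [[n,k]] stabilizer code:
Number of stabilizer generators = n - k
= 54 - 12
= 42

42


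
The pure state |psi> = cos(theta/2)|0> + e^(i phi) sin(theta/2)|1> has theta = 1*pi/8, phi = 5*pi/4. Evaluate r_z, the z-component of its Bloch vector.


theta = 0.3927, phi = 3.9270
r_z = cos(theta) = 0.9239

0.9239


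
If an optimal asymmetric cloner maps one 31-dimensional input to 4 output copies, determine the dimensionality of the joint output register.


Output space = H^(tensor 4) where dim(H) = 31
dim = 31^4
= 961 (after 2 factors)
= 29791 (after 3 factors)
= 923521 (after 4 factors)
= 923521

923521


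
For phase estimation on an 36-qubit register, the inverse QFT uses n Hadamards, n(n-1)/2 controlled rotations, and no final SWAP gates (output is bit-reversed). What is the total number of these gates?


Hadamard gates: 36
Controlled rotations: n*(n-1)/2 = 36*35/2 = 630
SWAP gates: 0 (omitted)
Total = 36 + 630
= 666

666


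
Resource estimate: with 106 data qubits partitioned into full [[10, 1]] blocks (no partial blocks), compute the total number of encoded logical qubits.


Each code block uses 10 physical qubits for 1 logical qubit(s).
Number of complete blocks = floor(106 / 10) = 10
Logical qubits = 10 * 1
= 10

10


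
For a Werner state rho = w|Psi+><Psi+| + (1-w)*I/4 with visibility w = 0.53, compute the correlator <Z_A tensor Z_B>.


|Psi+> = (|01> + |10>)/sqrt(2)
For the pure Bell state, <Z_A Z_B> = -1 (Bell-state Pauli correlator).
The maximally-mixed part I/4 has tr(I/4 * P tensor P) = 0 for any traceless Pauli P.
So <Z_A Z_B>_rho = w * (-1) + (1 - w) * 0
= 0.53 * (-1)
= -0.5300

-0.5300


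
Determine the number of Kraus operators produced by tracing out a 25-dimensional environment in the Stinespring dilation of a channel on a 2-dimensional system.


Tracing out the environment in an orthonormal basis {|i>_E} gives Kraus operators K_i = <i|_E U |0>_E.
Number of Kraus operators = dim(H_env) = d_env
= 25

25


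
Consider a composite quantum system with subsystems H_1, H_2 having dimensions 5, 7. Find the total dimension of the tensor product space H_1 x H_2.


dim(H_1 x H_2) = 5 * 7
= 35

35


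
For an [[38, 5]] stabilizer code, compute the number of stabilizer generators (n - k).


For an [[n,k]] stabilizer code:
Number of stabilizer generators = n - k
= 38 - 5
= 33

33


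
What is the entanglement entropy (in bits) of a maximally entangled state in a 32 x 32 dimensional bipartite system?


For a maximally entangled state in d x d:
S = log2(d) = log2(32)
= 5.0000

5.0000


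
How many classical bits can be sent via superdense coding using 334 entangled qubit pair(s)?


Superdense coding allows 2 classical bits per shared entangled pair.
334 pair(s) -> 2 * 334 = 668 classical bits

668


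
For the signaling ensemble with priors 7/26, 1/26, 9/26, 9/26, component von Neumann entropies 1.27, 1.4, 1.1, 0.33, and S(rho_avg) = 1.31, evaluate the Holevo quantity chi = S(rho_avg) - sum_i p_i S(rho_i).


chi = S(rho) - sum_i p_i * S(rho_i)
Weighted entropy = 7/26 * 1.27 + 1/26 * 1.4 + 9/26 * 1.1 + 9/26 * 0.33
= 0.8908
chi = 1.31 - 0.8908
= 0.4192

0.4192


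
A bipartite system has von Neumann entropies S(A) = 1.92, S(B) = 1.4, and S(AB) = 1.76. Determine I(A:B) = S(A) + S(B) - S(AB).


I(A:B) = S(A) + S(B) - S(AB)
= 1.92 + 1.4 - 1.76
= 1.5600

1.5600


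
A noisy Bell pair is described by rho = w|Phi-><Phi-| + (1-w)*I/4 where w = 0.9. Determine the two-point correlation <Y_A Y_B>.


|Phi-> = (|00> - |11>)/sqrt(2)
For the pure Bell state, <Y_A Y_B> = +1 (Bell-state Pauli correlator).
The maximally-mixed part I/4 has tr(I/4 * P tensor P) = 0 for any traceless Pauli P.
So <Y_A Y_B>_rho = w * (+1) + (1 - w) * 0
= 0.9 * (+1)
= 0.9000

0.9000


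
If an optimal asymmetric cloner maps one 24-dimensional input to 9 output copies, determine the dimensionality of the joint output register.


Output space = H^(tensor 9) where dim(H) = 24
dim = 24^9
= 576 (after 2 factors)
= 13824 (after 3 factors)
= 331776 (after 4 factors)
= 7962624 (after 5 factors)
= 191102976 (after 6 factors)
= 4586471424 (after 7 factors)
= 110075314176 (after 8 factors)
= 2641807540224 (after 9 factors)
= 2641807540224

2641807540224


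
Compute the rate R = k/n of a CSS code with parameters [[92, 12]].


Code rate R = k/n
= 12/92
= 0.1304

0.1304


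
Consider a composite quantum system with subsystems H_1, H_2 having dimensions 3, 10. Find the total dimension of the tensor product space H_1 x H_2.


dim(H_1 x H_2) = 3 * 10
= 30

30


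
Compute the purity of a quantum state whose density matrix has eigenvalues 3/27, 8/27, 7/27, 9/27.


tr(rho^2) = sum of eigenvalues squared
= (3/27)^2 + (8/27)^2 + (7/27)^2 + (9/27)^2
= (9 + 64 + 49 + 81) / 729
= 203/729
= 0.2785

0.2785


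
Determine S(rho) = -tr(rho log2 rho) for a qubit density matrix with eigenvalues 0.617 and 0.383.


S = -p*log2(p) - (1-p)*log2(1-p)
p = 0.6170, 1-p = 0.3830
= -0.6170 * log2(0.6170) - 0.3830 * log2(0.3830)
= -(-0.4298) - (-0.5303)
= 0.9601

0.9601


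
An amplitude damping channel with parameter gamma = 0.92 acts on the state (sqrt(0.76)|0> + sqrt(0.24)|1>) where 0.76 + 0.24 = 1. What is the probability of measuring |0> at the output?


For amplitude damping with parameter gamma on state sqrt(a)|0> + sqrt(b)|1>:
alpha^2 = 0.76, beta^2 = 0.24
P(|0>) = alpha^2 + gamma * beta^2
= 0.76 + 0.92 * 0.24
= 0.76 + 0.2208
= 0.9808

0.9808


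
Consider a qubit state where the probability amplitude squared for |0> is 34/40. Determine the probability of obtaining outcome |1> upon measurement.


|alpha|^2 = 34/40 = 0.8500
|beta|^2 = 1 - 34/40 = 6/40 = 0.1500
P(|1>) = |beta|^2 = 0.1500

0.1500


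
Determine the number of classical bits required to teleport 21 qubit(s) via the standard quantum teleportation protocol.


Quantum teleportation requires 2 classical bits per qubit teleported.
21 qubit(s) -> 2 * 21 = 42 classical bits

42


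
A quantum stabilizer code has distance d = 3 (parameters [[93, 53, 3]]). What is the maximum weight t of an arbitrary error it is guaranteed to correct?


Code parameters: [[93, 53, 3]], distance d = 3.
Number of correctable errors = floor((d-1)/2)
= floor((3 - 1)/2)
= floor(2/2)
= 1

1


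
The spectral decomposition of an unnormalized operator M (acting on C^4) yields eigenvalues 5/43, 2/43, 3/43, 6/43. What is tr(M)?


tr(M) = sum of eigenvalues
= 5/43 + 2/43 + 3/43 + 6/43
= 16/43
= 0.3721

0.3721


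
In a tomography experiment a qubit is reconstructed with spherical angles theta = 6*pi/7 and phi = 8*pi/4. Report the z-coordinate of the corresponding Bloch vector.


theta = 2.6928, phi = 6.2832
r_z = cos(theta) = -0.9010

-0.9010


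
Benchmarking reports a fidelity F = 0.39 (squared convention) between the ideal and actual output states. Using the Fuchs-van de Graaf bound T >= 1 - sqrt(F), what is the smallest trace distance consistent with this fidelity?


Fuchs-van de Graaf (squared-fidelity convention): 1 - sqrt(F) <= T <= sqrt(1 - F).
Lower bound: T >= 1 - sqrt(F)
sqrt(F) = sqrt(0.39) = 0.6245
T >= 1 - 0.6245
T >= 0.3755

0.3755


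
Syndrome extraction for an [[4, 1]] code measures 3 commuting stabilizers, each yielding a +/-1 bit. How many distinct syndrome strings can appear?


Each stabilizer generator gives a binary (+1 or -1) measurement outcome.
With 3 independent generators:
Total syndromes = 2^3
= 8

8


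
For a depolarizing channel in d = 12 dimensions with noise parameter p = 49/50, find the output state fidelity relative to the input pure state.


F = (1-p) + p/d
= (1 - 0.9800) + 0.9800/12
= 0.0200 + 0.0817
= 0.1017

0.1017


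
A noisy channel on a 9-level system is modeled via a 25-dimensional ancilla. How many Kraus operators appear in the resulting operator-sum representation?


Tracing out the environment in an orthonormal basis {|i>_E} gives Kraus operators K_i = <i|_E U |0>_E.
Number of Kraus operators = dim(H_env) = d_env
= 25

25


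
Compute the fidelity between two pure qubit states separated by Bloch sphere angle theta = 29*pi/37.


For states separated by angle theta on Bloch sphere:
F = cos^2(theta/2)
theta = 29*pi/37 = 2.4623
theta/2 = 1.2312
cos(theta/2) = 0.3331
F = 0.1110

0.1110


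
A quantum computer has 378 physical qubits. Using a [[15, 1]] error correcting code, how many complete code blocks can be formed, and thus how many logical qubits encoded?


Each code block uses 15 physical qubits for 1 logical qubit(s).
Number of complete blocks = floor(378 / 15) = 25
Logical qubits = 25 * 1
= 25

25


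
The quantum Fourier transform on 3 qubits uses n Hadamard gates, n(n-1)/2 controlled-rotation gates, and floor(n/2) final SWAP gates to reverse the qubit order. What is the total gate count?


Hadamard gates: 3
Controlled rotations: n*(n-1)/2 = 3*2/2 = 3
SWAP gates: floor(n/2) = floor(3/2) = 1
Total = 3 + 3 + 1
= 7

7


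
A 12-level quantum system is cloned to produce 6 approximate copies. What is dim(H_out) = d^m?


Output space = H^(tensor 6) where dim(H) = 12
dim = 12^6
= 144 (after 2 factors)
= 1728 (after 3 factors)
= 20736 (after 4 factors)
= 248832 (after 5 factors)
= 2985984 (after 6 factors)
= 2985984

2985984


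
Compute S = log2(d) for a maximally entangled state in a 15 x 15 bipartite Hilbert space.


For a maximally entangled state in d x d:
S = log2(d) = log2(15)
= 3.9069

3.9069


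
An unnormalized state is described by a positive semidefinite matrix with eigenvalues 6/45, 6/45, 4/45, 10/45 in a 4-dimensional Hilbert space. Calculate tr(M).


tr(M) = sum of eigenvalues
= 6/45 + 6/45 + 4/45 + 10/45
= 26/45
= 0.5778

0.5778


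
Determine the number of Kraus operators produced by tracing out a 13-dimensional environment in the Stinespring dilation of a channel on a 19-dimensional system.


Tracing out the environment in an orthonormal basis {|i>_E} gives Kraus operators K_i = <i|_E U |0>_E.
Number of Kraus operators = dim(H_env) = d_env
= 13

13


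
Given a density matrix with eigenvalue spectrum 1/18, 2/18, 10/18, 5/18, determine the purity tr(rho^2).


tr(rho^2) = sum of eigenvalues squared
= (1/18)^2 + (2/18)^2 + (10/18)^2 + (5/18)^2
= (1 + 4 + 100 + 25) / 324
= 130/324
= 0.4012

0.4012


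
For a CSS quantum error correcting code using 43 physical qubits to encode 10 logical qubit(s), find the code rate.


Code rate R = k/n
= 10/43
= 0.2326

0.2326


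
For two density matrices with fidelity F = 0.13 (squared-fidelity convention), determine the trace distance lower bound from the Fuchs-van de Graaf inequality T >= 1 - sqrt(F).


Fuchs-van de Graaf (squared-fidelity convention): 1 - sqrt(F) <= T <= sqrt(1 - F).
Lower bound: T >= 1 - sqrt(F)
sqrt(F) = sqrt(0.13) = 0.3606
T >= 1 - 0.3606
T >= 0.6394

0.6394


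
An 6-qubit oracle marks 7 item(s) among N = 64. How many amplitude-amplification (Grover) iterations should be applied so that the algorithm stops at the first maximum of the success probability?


After j Grover iterations the success probability is P(j) = sin^2((2j+1)*theta), where sin(theta) = sqrt(k/N).
N = 2^6 = 64, k = 7
sin(theta) = sqrt(k/N) = 0.3307189139
theta = arcsin(sqrt(k/N)) = 0.3370652533 rad
P(j) reaches its first maximum when (2j+1)*theta is as close as possible to pi/2, i.e. j = round(pi/(4*theta) - 1/2).
pi/(4*theta) - 1/2 = 1.8301
(For comparison, the common estimate pi/4 * sqrt(N/k) = 2.3748; the exact maximiser is used here.)
Optimal iterations = 2

2


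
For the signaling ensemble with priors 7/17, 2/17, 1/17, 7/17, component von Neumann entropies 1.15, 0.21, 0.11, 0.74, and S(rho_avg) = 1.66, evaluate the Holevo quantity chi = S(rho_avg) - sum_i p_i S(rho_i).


chi = S(rho) - sum_i p_i * S(rho_i)
Weighted entropy = 7/17 * 1.15 + 2/17 * 0.21 + 1/17 * 0.11 + 7/17 * 0.74
= 0.8094
chi = 1.66 - 0.8094
= 0.8506

0.8506


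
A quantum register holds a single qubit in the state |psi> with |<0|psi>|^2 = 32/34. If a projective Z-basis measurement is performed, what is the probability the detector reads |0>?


|alpha|^2 = 32/34 = 0.9412
|beta|^2 = 1 - 32/34 = 2/34 = 0.0588
P(|0>) = |alpha|^2 = 0.9412

0.9412


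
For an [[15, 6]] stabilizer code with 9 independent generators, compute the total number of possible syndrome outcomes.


Each stabilizer generator gives a binary (+1 or -1) measurement outcome.
With 9 independent generators:
Total syndromes = 2^9
= 512

512


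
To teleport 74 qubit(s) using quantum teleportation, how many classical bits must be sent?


Quantum teleportation requires 2 classical bits per qubit teleported.
74 qubit(s) -> 2 * 74 = 148 classical bits

148


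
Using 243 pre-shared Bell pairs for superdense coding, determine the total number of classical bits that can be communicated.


Superdense coding allows 2 classical bits per shared entangled pair.
243 pair(s) -> 2 * 243 = 486 classical bits

486
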